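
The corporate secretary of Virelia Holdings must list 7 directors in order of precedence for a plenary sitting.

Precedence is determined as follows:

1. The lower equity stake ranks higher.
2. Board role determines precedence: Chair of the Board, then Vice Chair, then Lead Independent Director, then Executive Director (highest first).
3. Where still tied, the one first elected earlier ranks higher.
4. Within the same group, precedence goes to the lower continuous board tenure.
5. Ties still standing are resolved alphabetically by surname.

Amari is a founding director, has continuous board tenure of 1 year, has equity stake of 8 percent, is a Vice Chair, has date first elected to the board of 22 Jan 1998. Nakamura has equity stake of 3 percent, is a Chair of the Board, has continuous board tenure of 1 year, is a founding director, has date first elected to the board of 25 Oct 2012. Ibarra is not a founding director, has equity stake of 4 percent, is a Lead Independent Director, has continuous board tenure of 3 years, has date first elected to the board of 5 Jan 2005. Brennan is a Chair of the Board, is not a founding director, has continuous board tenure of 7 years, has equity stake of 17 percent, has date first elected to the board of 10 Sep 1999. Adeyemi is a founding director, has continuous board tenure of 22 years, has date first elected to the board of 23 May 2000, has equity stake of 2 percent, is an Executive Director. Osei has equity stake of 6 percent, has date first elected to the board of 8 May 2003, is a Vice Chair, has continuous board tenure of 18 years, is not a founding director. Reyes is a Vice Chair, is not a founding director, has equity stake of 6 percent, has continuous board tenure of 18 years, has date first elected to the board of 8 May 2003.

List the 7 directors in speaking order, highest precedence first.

Adeyemi, Nakamura, Ibarra, Osei, Reyes, Amari, Brennan

By equity stake (lower first): Adeyemi (2 percent); then Nakamura (3 percent); then Ibarra (4 percent); then Osei and Reyes (both 6 percent); then Amari (8 percent); then Brennan (17 percent).
Osei and Reyes are each Vice Chair, so the next rule applies.
Osei and Reyes both have date first elected to the board 8 May 2003, so the next rule applies.
Osei and Reyes both have continuous board tenure 18 years, so the next rule applies.
Among Osei and Reyes, alphabetically by surname: Osei before Reyes.
Full order: Adeyemi, Nakamura, Ibarra, Osei, Reyes, Amari, Brennan.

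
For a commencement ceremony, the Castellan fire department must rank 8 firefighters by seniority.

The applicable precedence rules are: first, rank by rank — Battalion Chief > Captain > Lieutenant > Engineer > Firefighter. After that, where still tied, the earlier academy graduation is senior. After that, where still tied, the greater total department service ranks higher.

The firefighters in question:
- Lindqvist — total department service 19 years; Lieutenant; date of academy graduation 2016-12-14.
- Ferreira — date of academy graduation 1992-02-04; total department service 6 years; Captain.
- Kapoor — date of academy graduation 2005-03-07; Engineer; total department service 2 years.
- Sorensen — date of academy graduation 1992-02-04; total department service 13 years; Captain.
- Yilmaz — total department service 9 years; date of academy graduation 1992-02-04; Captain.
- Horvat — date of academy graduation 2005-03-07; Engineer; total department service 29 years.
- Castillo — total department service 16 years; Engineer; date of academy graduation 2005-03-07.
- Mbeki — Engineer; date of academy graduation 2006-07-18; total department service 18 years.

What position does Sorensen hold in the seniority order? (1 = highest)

1

By rank: Sorensen, Yilmaz and Ferreira (Captain); then Lindqvist (Lieutenant); then Horvat, Castillo, Kapoor and Mbeki (Engineer).
Sorensen, Yilmaz and Ferreira all have date of academy graduation 1992-02-04, so the next rule applies.
Among Sorensen, Yilmaz and Ferreira, by total department service (higher first): Sorensen (13 years) before Yilmaz (9 years) before Ferreira (6 years).
Among Horvat, Castillo, Kapoor and Mbeki, by date of academy graduation (earlier first): Horvat, Castillo and Kapoor (2005-03-07) before Mbeki (2006-07-18).
Among Horvat, Castillo and Kapoor, by total department service (higher first): Horvat (29 years) before Castillo (16 years) before Kapoor (2 years).
Order: Sorensen, Yilmaz, Ferreira, Lindqvist, Horvat, Castillo, Kapoor, Mbeki. So position 1.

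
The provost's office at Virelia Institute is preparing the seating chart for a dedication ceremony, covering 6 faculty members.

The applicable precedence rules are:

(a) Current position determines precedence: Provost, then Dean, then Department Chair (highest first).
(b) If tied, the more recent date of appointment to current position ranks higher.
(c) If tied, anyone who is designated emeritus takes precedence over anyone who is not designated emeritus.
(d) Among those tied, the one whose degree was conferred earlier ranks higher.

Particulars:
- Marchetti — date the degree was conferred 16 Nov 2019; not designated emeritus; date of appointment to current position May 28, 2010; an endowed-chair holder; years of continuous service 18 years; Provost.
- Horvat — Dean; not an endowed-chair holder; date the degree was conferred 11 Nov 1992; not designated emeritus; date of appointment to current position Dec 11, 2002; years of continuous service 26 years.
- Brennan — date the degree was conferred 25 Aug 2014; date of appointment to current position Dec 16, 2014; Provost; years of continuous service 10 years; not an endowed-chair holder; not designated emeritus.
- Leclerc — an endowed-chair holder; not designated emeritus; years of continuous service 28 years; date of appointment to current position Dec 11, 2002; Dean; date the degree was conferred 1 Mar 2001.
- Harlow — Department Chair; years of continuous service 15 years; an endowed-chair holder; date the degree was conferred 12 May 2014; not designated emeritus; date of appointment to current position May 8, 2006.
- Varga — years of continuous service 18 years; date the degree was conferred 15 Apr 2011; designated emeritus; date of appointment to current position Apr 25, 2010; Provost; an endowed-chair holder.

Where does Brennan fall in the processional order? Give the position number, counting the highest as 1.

1

By current position: Brennan, Marchetti and Varga (Provost); then Horvat and Leclerc (Dean); then Harlow (Department Chair).
Among Brennan, Marchetti and Varga, by date of appointment to current position (later first): Brennan (Dec 16, 2014) before Marchetti (May 28, 2010) before Varga (Apr 25, 2010).
Horvat and Leclerc both have date of appointment to current position Dec 11, 2002, so the next rule applies.
Horvat and Leclerc are each not designated emeritus, so the next rule applies.
Among Horvat and Leclerc, by date the degree was conferred (earlier first): Horvat (11 Nov 1992) before Leclerc (1 Mar 2001).
Order: Brennan, Marchetti, Varga, Horvat, Leclerc, Harlow. So position 1.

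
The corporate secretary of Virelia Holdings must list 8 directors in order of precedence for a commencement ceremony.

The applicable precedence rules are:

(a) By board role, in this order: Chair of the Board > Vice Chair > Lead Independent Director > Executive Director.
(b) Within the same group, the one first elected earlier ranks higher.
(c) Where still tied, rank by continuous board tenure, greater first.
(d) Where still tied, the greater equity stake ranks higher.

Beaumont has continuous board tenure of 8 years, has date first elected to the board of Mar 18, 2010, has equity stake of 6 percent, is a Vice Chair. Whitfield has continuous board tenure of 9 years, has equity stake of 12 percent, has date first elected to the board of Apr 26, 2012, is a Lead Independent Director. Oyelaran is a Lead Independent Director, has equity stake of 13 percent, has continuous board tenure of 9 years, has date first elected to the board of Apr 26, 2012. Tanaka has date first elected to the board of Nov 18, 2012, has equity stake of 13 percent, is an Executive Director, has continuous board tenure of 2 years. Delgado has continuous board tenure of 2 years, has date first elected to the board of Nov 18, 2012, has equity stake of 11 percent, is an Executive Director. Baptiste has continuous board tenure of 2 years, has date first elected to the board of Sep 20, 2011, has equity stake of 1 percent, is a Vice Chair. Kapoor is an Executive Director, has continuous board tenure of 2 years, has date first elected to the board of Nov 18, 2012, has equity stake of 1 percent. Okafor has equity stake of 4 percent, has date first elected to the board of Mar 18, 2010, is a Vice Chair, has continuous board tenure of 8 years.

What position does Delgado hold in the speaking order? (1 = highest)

By board role: Beaumont, Okafor and Baptiste (Vice Chair); then Oyelaran and Whitfield (Lead Independent Director); then Tanaka, Delgado and Kapoor (Executive Director).
Among Beaumont, Okafor and Baptiste, by date first elected to the board (earlier first): Beaumont and Okafor (Mar 18, 2010) before Baptiste (Sep 20, 2011).
Beaumont and Okafor both have continuous board tenure 8 years, so the next rule applies.
Among Beaumont and Okafor, by equity stake (higher first): Beaumont (6 percent) before Okafor (4 percent).
Oyelaran and Whitfield both have date first elected to the board Apr 26, 2012, so the next rule applies.
Oyelaran and Whitfield both have continuous board tenure 9 years, so the next rule applies.
Among Oyelaran and Whitfield, by equity stake (higher first): Oyelaran (13 percent) before Whitfield (12 percent).
Tanaka, Delgado and Kapoor all have date first elected to the board Nov 18, 2012, so the next rule applies.
Tanaka, Delgado and Kapoor all have continuous board tenure 2 years, so the next rule applies.
Among Tanaka, Delgado and Kapoor, by equity stake (higher first): Tanaka (13 percent) before Delgado (11 percent) before Kapoor (1 percent).
Order: Beaumont, Okafor, Baptiste, Oyelaran, Whitfield, Tanaka, Delgado, Kapoor. So position 7.

7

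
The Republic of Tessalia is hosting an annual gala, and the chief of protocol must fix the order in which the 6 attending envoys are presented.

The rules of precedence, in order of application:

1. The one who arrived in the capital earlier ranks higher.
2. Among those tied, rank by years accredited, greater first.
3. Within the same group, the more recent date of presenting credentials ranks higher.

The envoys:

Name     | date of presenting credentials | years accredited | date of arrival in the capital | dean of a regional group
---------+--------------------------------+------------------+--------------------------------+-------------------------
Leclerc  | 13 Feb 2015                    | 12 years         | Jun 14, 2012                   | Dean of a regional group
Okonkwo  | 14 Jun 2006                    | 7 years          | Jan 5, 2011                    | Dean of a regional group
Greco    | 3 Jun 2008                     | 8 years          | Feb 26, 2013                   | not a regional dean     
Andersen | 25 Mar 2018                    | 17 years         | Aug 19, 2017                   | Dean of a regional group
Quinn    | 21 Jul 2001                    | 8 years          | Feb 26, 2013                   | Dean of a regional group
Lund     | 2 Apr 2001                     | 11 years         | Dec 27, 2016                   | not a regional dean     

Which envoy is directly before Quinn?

By date of arrival in the capital (earlier first): Okonkwo (Jan 5, 2011); then Leclerc (Jun 14, 2012); then Greco and Quinn (both Feb 26, 2013); then Lund (Dec 27, 2016); then Andersen (Aug 19, 2017).
Greco and Quinn both have years accredited 8 years, so the next rule applies.
Among Greco and Quinn, by date of presenting credentials (later first): Greco (3 Jun 2008) before Quinn (21 Jul 2001).
Order: Okonkwo, Leclerc, Greco, Quinn, Lund, Andersen.

Greco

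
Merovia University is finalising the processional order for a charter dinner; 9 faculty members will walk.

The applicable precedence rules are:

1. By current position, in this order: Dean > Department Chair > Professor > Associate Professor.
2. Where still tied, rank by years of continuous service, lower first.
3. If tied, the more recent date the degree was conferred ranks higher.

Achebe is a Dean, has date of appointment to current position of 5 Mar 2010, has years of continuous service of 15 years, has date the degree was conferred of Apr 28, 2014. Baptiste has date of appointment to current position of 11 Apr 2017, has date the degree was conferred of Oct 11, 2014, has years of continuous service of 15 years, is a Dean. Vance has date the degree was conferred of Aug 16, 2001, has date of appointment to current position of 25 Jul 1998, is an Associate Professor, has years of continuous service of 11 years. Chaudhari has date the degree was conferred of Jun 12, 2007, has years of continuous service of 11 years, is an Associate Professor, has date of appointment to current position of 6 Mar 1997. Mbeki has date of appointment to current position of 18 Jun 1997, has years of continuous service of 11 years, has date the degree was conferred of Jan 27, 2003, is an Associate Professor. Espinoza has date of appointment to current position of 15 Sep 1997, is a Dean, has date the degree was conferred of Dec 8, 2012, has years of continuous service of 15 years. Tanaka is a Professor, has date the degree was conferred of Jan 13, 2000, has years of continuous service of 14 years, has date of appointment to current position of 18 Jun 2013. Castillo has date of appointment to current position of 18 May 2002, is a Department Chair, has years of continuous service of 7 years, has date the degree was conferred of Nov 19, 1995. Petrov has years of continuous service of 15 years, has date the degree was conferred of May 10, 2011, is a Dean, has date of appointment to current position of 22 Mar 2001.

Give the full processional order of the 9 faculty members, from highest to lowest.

By current position: Baptiste, Achebe, Espinoza and Petrov (Dean); then Castillo (Department Chair); then Tanaka (Professor); then Chaudhari, Mbeki and Vance (Associate Professor).
Baptiste, Achebe, Espinoza and Petrov all have years of continuous service 15 years, so the next rule applies.
Among Baptiste, Achebe, Espinoza and Petrov, by date the degree was conferred (later first): Baptiste (Oct 11, 2014) before Achebe (Apr 28, 2014) before Espinoza (Dec 8, 2012) before Petrov (May 10, 2011).
Chaudhari, Mbeki and Vance all have years of continuous service 11 years, so the next rule applies.
Among Chaudhari, Mbeki and Vance, by date the degree was conferred (later first): Chaudhari (Jun 12, 2007) before Mbeki (Jan 27, 2003) before Vance (Aug 16, 2001).
Full order: Baptiste, Achebe, Espinoza, Petrov, Castillo, Tanaka, Chaudhari, Mbeki, Vance.

Baptiste, Achebe, Espinoza, Petrov, Castillo, Tanaka, Chaudhari, Mbeki, Vance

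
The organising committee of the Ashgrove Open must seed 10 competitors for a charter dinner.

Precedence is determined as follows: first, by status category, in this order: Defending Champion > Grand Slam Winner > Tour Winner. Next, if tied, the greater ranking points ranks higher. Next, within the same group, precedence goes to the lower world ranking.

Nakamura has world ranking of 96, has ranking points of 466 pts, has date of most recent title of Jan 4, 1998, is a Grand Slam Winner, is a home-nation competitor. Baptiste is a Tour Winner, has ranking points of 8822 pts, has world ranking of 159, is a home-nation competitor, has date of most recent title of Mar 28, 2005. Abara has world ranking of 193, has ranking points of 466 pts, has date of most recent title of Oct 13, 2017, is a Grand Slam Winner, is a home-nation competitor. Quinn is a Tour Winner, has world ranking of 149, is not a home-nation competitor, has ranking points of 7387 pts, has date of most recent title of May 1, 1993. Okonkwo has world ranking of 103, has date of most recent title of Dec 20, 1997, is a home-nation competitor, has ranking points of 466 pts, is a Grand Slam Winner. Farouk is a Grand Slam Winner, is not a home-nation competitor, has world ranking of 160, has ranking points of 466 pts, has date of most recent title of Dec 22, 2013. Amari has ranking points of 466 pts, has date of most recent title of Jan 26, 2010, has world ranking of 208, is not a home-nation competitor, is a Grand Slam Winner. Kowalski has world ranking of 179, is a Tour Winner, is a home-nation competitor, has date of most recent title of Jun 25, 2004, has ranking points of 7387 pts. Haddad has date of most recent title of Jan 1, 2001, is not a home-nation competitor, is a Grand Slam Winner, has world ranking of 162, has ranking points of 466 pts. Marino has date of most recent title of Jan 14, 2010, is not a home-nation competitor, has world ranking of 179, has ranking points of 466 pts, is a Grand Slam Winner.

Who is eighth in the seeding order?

Baptiste

By status category: Nakamura, Okonkwo, Farouk, Haddad, Marino, Abara and Amari (Grand Slam Winner); then Baptiste, Quinn and Kowalski (Tour Winner).
Nakamura, Okonkwo, Farouk, Haddad, Marino, Abara and Amari all have ranking points 466 pts, so the next rule applies.
Among Nakamura, Okonkwo, Farouk, Haddad, Marino, Abara and Amari, by world ranking (lower first): Nakamura (96) before Okonkwo (103) before Farouk (160) before Haddad (162) before Marino (179) before Abara (193) before Amari (208).
Among Baptiste, Quinn and Kowalski, by ranking points (higher first): Baptiste (8822 pts) before Quinn and Kowalski (7387 pts).
Among Quinn and Kowalski, by world ranking (lower first): Quinn (149) before Kowalski (179).
Order: Nakamura, Okonkwo, Farouk, Haddad, Marino, Abara, Amari, Baptiste, Quinn, Kowalski.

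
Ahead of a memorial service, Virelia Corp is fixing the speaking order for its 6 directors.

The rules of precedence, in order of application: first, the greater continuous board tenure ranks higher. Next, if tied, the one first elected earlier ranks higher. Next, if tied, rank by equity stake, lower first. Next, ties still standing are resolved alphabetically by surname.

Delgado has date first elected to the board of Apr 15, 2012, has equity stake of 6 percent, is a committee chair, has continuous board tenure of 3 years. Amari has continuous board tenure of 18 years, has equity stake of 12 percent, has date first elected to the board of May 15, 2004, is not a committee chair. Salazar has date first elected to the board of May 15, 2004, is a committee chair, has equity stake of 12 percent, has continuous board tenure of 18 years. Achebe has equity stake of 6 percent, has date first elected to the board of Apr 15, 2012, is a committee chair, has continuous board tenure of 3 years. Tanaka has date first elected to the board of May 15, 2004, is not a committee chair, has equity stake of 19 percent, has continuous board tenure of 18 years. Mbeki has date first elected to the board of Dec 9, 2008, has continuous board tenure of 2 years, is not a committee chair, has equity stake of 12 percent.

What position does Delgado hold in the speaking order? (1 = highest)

By continuous board tenure (higher first): Amari, Salazar and Tanaka (each 18 years); then Achebe and Delgado (both 3 years); then Mbeki (2 years).
Amari, Salazar and Tanaka all have date first elected to the board May 15, 2004, so the next rule applies.
Among Amari, Salazar and Tanaka, by equity stake (lower first): Amari and Salazar (12 percent) before Tanaka (19 percent).
Among Amari and Salazar, alphabetically by surname: Amari before Salazar.
Achebe and Delgado both have date first elected to the board Apr 15, 2012, so the next rule applies.
Achebe and Delgado both have equity stake 6 percent, so the next rule applies.
Among Achebe and Delgado, alphabetically by surname: Achebe before Delgado.
Order: Amari, Salazar, Tanaka, Achebe, Delgado, Mbeki. So position 5.

5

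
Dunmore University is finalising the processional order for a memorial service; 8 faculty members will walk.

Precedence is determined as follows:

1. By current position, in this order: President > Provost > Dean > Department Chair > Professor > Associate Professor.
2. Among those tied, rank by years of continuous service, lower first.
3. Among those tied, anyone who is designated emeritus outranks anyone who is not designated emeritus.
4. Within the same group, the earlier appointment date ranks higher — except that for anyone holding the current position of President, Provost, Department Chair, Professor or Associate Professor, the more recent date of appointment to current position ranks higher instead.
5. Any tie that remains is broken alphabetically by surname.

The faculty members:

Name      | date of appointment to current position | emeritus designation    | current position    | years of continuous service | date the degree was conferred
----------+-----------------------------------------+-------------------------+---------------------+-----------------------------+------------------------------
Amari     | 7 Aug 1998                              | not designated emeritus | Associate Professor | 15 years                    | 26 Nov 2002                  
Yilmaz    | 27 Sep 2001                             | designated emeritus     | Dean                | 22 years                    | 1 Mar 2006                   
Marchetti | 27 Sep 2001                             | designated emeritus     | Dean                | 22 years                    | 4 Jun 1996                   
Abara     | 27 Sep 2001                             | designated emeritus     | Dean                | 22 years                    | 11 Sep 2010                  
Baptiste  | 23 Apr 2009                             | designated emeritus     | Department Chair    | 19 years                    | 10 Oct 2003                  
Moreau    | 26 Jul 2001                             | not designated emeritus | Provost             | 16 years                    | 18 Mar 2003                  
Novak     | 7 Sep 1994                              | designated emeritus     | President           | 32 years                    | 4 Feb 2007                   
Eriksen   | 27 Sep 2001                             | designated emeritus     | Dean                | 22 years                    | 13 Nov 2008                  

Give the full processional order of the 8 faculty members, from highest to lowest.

By current position: Novak (President); then Moreau (Provost); then Abara, Eriksen, Marchetti and Yilmaz (Dean); then Baptiste (Department Chair); then Amari (Associate Professor).
Abara, Eriksen, Marchetti and Yilmaz all have years of continuous service 22 years, so the next rule applies.
Abara, Eriksen, Marchetti and Yilmaz are each designated emeritus, so the next rule applies.
Abara, Eriksen, Marchetti and Yilmaz all have date of appointment to current position 27 Sep 2001, so the next rule applies.
Among Abara, Eriksen, Marchetti and Yilmaz, alphabetically by surname: Abara before Eriksen before Marchetti before Yilmaz.
Full order: Novak, Moreau, Abara, Eriksen, Marchetti, Yilmaz, Baptiste, Amari.

Novak, Moreau, Abara, Eriksen, Marchetti, Yilmaz, Baptiste, Amari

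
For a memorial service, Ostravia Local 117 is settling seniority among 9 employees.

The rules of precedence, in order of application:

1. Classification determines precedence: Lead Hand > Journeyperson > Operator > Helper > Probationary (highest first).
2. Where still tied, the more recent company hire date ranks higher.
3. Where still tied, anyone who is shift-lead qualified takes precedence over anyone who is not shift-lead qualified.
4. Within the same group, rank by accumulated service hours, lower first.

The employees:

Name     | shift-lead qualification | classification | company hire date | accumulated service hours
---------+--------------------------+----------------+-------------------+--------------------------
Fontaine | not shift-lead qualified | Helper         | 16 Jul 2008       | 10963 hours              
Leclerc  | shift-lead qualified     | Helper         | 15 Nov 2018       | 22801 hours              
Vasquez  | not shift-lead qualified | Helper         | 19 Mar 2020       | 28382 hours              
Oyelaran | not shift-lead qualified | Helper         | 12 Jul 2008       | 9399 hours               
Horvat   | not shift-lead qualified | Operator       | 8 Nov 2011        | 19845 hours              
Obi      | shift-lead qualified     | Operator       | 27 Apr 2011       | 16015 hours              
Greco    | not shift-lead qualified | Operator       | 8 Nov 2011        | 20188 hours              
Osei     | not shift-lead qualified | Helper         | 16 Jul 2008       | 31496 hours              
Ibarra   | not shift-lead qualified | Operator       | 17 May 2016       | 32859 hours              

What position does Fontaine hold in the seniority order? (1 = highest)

7

By classification: Ibarra, Horvat, Greco and Obi (Operator); then Vasquez, Leclerc, Fontaine, Osei and Oyelaran (Helper).
Among Ibarra, Horvat, Greco and Obi, by company hire date (later first): Ibarra (17 May 2016) before Horvat and Greco (8 Nov 2011) before Obi (27 Apr 2011).
Horvat and Greco are each not shift-lead qualified, so the next rule applies.
Among Horvat and Greco, by accumulated service hours (lower first): Horvat (19845 hours) before Greco (20188 hours).
Among Vasquez, Leclerc, Fontaine, Osei and Oyelaran, by company hire date (later first): Vasquez (19 Mar 2020) before Leclerc (15 Nov 2018) before Fontaine and Osei (16 Jul 2008) before Oyelaran (12 Jul 2008).
Fontaine and Osei are each not shift-lead qualified, so the next rule applies.
Among Fontaine and Osei, by accumulated service hours (lower first): Fontaine (10963 hours) before Osei (31496 hours).
Order: Ibarra, Horvat, Greco, Obi, Vasquez, Leclerc, Fontaine, Osei, Oyelaran. So position 7.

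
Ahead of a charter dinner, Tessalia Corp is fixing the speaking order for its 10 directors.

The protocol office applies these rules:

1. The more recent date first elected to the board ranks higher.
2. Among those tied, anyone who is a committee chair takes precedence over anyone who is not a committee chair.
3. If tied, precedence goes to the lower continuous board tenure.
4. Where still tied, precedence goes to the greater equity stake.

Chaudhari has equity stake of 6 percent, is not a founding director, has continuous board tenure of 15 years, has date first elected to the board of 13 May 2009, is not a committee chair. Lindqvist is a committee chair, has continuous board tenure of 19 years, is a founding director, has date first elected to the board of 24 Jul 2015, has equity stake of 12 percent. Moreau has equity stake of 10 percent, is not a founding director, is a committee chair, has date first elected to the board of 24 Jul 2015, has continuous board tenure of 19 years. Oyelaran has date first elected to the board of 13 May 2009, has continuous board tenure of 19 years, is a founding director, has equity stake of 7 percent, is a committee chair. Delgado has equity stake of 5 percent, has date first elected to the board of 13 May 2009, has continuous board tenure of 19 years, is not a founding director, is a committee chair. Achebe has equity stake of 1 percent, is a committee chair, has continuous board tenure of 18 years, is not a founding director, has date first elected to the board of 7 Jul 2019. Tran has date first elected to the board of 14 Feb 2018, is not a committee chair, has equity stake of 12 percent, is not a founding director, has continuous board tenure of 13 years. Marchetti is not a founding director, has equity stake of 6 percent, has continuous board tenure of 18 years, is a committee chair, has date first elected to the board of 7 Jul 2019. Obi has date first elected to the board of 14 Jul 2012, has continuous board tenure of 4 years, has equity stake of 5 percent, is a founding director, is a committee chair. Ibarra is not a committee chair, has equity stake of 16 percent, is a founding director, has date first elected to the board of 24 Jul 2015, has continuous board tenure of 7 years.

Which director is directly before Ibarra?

By date first elected to the board (later first): Marchetti and Achebe (both 7 Jul 2019); then Tran (14 Feb 2018); then Lindqvist, Moreau and Ibarra (each 24 Jul 2015); then Obi (14 Jul 2012); then Oyelaran, Delgado and Chaudhari (each 13 May 2009).
Marchetti and Achebe are each a committee chair, so the next rule applies.
Marchetti and Achebe both have continuous board tenure 18 years, so the next rule applies.
Among Marchetti and Achebe, by equity stake (higher first): Marchetti (6 percent) before Achebe (1 percent).
Among Lindqvist, Moreau and Ibarra, a committee chair before not a committee chair: Lindqvist and Moreau (a committee chair) before Ibarra (not a committee chair).
Lindqvist and Moreau both have continuous board tenure 19 years, so the next rule applies.
Among Lindqvist and Moreau, by equity stake (higher first): Lindqvist (12 percent) before Moreau (10 percent).
Among Oyelaran, Delgado and Chaudhari, a committee chair before not a committee chair: Oyelaran and Delgado (a committee chair) before Chaudhari (not a committee chair).
Oyelaran and Delgado both have continuous board tenure 19 years, so the next rule applies.
Among Oyelaran and Delgado, by equity stake (higher first): Oyelaran (7 percent) before Delgado (5 percent).
Order: Marchetti, Achebe, Tran, Lindqvist, Moreau, Ibarra, Obi, Oyelaran, Delgado, Chaudhari.

Moreau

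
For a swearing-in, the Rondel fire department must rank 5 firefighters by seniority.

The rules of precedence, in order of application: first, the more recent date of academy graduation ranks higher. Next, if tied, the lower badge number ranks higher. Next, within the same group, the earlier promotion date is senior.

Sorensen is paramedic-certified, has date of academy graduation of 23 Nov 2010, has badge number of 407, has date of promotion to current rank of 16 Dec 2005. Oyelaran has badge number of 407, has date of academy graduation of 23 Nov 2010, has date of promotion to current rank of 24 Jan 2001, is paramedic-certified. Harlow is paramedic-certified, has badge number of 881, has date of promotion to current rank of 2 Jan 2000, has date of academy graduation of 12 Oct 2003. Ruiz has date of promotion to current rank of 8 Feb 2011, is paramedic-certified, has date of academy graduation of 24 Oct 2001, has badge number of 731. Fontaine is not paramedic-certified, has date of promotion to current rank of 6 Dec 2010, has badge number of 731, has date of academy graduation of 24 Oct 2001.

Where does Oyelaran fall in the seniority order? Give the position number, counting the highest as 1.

1

By date of academy graduation (later first): Oyelaran and Sorensen (both 23 Nov 2010); then Harlow (12 Oct 2003); then Fontaine and Ruiz (both 24 Oct 2001).
Oyelaran and Sorensen both have badge number 407, so the next rule applies.
Among Oyelaran and Sorensen, by date of promotion to current rank (earlier first): Oyelaran (24 Jan 2001) before Sorensen (16 Dec 2005).
Fontaine and Ruiz both have badge number 731, so the next rule applies.
Among Fontaine and Ruiz, by date of promotion to current rank (earlier first): Fontaine (6 Dec 2010) before Ruiz (8 Feb 2011).
Order: Oyelaran, Sorensen, Harlow, Fontaine, Ruiz. So position 1.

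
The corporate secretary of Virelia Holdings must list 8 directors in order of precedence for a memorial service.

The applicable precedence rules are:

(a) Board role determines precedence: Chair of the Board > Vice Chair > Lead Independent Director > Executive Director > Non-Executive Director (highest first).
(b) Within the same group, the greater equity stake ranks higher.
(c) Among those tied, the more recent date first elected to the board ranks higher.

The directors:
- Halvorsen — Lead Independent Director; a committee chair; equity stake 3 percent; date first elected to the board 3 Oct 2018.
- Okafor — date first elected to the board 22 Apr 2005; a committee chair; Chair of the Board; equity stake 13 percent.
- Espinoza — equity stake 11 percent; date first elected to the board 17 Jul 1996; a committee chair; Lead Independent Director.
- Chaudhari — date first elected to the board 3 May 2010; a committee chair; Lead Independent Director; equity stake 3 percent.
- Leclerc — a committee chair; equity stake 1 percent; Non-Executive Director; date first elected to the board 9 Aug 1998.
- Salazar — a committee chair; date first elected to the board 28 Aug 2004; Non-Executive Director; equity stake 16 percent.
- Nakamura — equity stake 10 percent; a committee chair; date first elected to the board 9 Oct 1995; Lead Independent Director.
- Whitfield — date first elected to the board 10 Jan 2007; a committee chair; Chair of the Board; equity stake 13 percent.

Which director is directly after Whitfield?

Okafor

By board role: Whitfield and Okafor (Chair of the Board); then Espinoza, Nakamura, Halvorsen and Chaudhari (Lead Independent Director); then Salazar and Leclerc (Non-Executive Director).
Whitfield and Okafor both have equity stake 13 percent, so the next rule applies.
Among Whitfield and Okafor, by date first elected to the board (later first): Whitfield (10 Jan 2007) before Okafor (22 Apr 2005).
Among Espinoza, Nakamura, Halvorsen and Chaudhari, by equity stake (higher first): Espinoza (11 percent) before Nakamura (10 percent) before Halvorsen and Chaudhari (3 percent).
Among Halvorsen and Chaudhari, by date first elected to the board (later first): Halvorsen (3 Oct 2018) before Chaudhari (3 May 2010).
Among Salazar and Leclerc, by equity stake (higher first): Salazar (16 percent) before Leclerc (1 percent).
Order: Whitfield, Okafor, Espinoza, Nakamura, Halvorsen, Chaudhari, Salazar, Leclerc.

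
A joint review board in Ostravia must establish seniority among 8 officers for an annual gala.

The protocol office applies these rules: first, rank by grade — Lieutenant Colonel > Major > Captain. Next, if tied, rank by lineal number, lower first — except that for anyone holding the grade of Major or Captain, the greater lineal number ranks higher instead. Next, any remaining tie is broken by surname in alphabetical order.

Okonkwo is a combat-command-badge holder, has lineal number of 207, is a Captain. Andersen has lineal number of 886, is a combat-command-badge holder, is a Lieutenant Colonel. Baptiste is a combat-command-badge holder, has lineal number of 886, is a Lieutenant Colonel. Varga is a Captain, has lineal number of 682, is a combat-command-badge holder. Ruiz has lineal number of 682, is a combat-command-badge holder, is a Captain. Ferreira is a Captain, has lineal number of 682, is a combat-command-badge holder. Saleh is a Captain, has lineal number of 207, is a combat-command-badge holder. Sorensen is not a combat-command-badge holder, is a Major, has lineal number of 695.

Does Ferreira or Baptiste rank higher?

Baptiste

By grade: Andersen and Baptiste (Lieutenant Colonel); then Sorensen (Major); then Ferreira, Ruiz, Varga, Okonkwo and Saleh (Captain).
Andersen and Baptiste both have lineal number 886, so the next rule applies.
Among Andersen and Baptiste, alphabetically by surname: Andersen before Baptiste.
Among Ferreira, Ruiz, Varga, Okonkwo and Saleh, by lineal number (higher first) (reversed rule for this group): Ferreira, Ruiz and Varga (682) before Okonkwo and Saleh (207).
Among Ferreira, Ruiz and Varga, alphabetically by surname: Ferreira before Ruiz before Varga.
Among Okonkwo and Saleh, alphabetically by surname: Okonkwo before Saleh.
So Baptiste takes precedence.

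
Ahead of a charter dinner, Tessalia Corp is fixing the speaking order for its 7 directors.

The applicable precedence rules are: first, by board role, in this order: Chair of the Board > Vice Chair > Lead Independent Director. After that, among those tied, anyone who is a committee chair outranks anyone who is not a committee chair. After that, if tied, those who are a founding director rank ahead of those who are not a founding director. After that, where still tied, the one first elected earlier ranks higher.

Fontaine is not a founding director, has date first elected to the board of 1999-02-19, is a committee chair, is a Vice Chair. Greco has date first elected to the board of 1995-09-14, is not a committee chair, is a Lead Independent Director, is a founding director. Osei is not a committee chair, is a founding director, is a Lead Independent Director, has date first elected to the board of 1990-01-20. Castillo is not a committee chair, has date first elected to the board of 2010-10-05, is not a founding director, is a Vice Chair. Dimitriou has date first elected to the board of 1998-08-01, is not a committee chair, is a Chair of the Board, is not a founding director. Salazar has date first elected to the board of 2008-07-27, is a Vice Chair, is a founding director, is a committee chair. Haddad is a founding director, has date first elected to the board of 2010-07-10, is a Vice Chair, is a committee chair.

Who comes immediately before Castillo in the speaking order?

By board role: Dimitriou (Chair of the Board); then Salazar, Haddad, Fontaine and Castillo (Vice Chair); then Osei and Greco (Lead Independent Director).
Among Salazar, Haddad, Fontaine and Castillo, a committee chair before not a committee chair: Salazar, Haddad and Fontaine (a committee chair) before Castillo (not a committee chair).
Among Salazar, Haddad and Fontaine, a founding director before not a founding director: Salazar and Haddad (a founding director) before Fontaine (not a founding director).
Among Salazar and Haddad, by date first elected to the board (earlier first): Salazar (2008-07-27) before Haddad (2010-07-10).
Osei and Greco are each not a committee chair, so the next rule applies.
Osei and Greco are each a founding director, so the next rule applies.
Among Osei and Greco, by date first elected to the board (earlier first): Osei (1990-01-20) before Greco (1995-09-14).
Order: Dimitriou, Salazar, Haddad, Fontaine, Castillo, Osei, Greco.

Fontaine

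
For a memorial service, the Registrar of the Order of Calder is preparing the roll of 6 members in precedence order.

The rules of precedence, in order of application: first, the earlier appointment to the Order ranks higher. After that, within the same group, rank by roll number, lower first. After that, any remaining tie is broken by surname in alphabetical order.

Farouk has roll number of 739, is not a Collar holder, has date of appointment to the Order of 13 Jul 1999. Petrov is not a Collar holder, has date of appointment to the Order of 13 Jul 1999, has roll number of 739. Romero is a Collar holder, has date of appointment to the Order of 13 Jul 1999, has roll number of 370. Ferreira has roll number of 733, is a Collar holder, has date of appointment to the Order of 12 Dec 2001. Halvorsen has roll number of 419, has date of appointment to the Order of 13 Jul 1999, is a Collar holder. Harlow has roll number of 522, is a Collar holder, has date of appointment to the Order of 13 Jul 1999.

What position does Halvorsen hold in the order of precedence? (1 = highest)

2

By date of appointment to the Order (earlier first): Romero, Halvorsen, Harlow, Farouk and Petrov (each 13 Jul 1999); then Ferreira (12 Dec 2001).
Among Romero, Halvorsen, Harlow, Farouk and Petrov, by roll number (lower first): Romero (370) before Halvorsen (419) before Harlow (522) before Farouk and Petrov (739).
Among Farouk and Petrov, alphabetically by surname: Farouk before Petrov.
Order: Romero, Halvorsen, Harlow, Farouk, Petrov, Ferreira. So position 2.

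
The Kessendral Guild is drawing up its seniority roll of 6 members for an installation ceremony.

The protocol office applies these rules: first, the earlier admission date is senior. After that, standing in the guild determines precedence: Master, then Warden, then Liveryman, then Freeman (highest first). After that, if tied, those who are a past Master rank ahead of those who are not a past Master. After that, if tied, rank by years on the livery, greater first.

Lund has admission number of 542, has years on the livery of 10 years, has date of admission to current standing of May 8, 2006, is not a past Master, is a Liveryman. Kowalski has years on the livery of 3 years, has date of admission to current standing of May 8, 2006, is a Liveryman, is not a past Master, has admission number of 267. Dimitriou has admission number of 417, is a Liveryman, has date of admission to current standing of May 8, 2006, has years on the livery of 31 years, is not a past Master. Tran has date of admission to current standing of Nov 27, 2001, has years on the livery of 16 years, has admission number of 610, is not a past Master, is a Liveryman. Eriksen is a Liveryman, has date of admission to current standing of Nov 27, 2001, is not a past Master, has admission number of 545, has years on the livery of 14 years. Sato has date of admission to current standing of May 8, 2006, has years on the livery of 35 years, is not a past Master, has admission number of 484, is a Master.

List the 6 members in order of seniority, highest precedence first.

By date of admission to current standing (earlier first): Tran and Eriksen (both Nov 27, 2001); then Sato, Dimitriou, Lund and Kowalski (each May 8, 2006).
Tran and Eriksen are each Liveryman, so the next rule applies.
Tran and Eriksen are each not a past Master, so the next rule applies.
Among Tran and Eriksen, by years on the livery (higher first): Tran (16 years) before Eriksen (14 years).
Among Sato, Dimitriou, Lund and Kowalski, by standing in the guild: Sato (Master) before Dimitriou, Lund and Kowalski (Liveryman).
Dimitriou, Lund and Kowalski are each not a past Master, so the next rule applies.
Among Dimitriou, Lund and Kowalski, by years on the livery (higher first): Dimitriou (31 years) before Lund (10 years) before Kowalski (3 years).
Full order: Tran, Eriksen, Sato, Dimitriou, Lund, Kowalski.

Tran, Eriksen, Sato, Dimitriou, Lund, Kowalski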